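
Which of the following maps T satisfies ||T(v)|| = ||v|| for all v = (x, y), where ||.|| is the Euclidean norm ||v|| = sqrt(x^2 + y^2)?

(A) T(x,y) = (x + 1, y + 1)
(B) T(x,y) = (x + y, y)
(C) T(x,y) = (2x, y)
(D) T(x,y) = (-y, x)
D

A transformation preserves a norm if ||T(v)|| = ||v|| for every v; a single vector where the norm changes rules an option out.

(A) T(x,y) = (x + 1, y + 1): v = (1, 0) has norm sqrt((1)^2 + (0)^2) = 1, but T(v) = (2, 1) has norm sqrt(5) -- not preserved.
(B) T(x,y) = (x + y, y): v = (0, 1) has norm sqrt((0)^2 + (1)^2) = 1, but T(v) = (1, 1) has norm sqrt(2) -- not preserved.
(C) T(x,y) = (2x, y): v = (1, 0) has norm sqrt((1)^2 + (0)^2) = 1, but T(v) = (2, 0) has norm 2 -- not preserved.
(D) T(x,y) = (-y, x): preserves the norm -- it is an orthogonal map (a rotation/reflection), and (-y)^2 + (x)^2 simplifies to x^2 + y^2.

Therefore the answer is (D).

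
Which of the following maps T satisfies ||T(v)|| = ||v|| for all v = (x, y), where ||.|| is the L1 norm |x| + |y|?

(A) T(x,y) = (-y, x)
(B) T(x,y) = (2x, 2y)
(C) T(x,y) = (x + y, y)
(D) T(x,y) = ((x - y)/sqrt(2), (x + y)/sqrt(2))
A

A transformation preserves a norm if ||T(v)|| = ||v|| for every v; a single vector where the norm changes rules an option out.

(A) T(x,y) = (-y, x): preserves the norm -- it only permutes the coordinates and/or flips signs, which leaves |x| + |y| unchanged.
(B) T(x,y) = (2x, 2y): v = (1, 0) has norm |1| + |0| = 1, but T(v) = (2, 0) has norm 2 -- not preserved.
(C) T(x,y) = (x + y, y): v = (0, 1) has norm |0| + |1| = 1, but T(v) = (1, 1) has norm 2 -- not preserved.
(D) T(x,y) = ((x - y)/sqrt(2), (x + y)/sqrt(2)): v = (1, 0) has norm |1| + |0| = 1, but T(v) = (sqrt(2)/2, sqrt(2)/2) has norm sqrt(2) -- not preserved.

Therefore the answer is (A).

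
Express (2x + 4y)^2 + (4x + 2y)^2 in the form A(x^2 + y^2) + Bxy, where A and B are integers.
20(x^2 + y^2) + 32xy

Expanding: (2x + 4y)^2 = 4x^2 + 16xy + 16y^2
(4x + 2y)^2 = 16x^2 + 16xy + 4y^2
Sum = (4+16)(x^2+y^2) + 32xy = 20(x^2 + y^2) + 32xy
This is symmetric in x and y.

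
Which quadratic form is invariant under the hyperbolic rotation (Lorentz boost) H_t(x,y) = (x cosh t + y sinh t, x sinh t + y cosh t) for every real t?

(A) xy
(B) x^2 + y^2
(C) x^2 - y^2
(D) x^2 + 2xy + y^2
C

Write x' = x cosh t + y sinh t, y' = x sinh t + y cosh t and substitute into each option:
(A) xy: (x cosh t + y sinh t)(x sinh t + y cosh t) = xy(cosh^2 t + sinh^2 t) + (x^2 + y^2) sinh t cosh t = xy cosh 2t + (x^2 + y^2)(sinh 2t)/2   [not invariant for t != 0]
(B) x^2 + y^2: (x cosh t + y sinh t)^2 + (x sinh t + y cosh t)^2 = (x^2 + y^2)(cosh^2 t + sinh^2 t) + 4xy sinh t cosh t = (x^2 + y^2) cosh 2t + 2xy sinh 2t   [not invariant for t != 0]
(C) x^2 - y^2: (x cosh t + y sinh t)^2 - (x sinh t + y cosh t)^2 = x^2(cosh^2 t - sinh^2 t) + 2xy(cosh t sinh t - sinh t cosh t) + y^2(sinh^2 t - cosh^2 t) = x^2 - y^2   [invariant, using cosh^2 t - sinh^2 t = 1]
(D) x^2 + 2xy + y^2: (x' + y')^2 with x' + y' = (x + y)(cosh t + sinh t) = (x + y)e^t, so it becomes (x + y)^2 e^(2t)   [not invariant for t != 0]

Only (C) x^2 - y^2 is unchanged; it is the Minkowski form preserved by Lorentz boosts, just as x^2 + y^2 is preserved by ordinary rotations.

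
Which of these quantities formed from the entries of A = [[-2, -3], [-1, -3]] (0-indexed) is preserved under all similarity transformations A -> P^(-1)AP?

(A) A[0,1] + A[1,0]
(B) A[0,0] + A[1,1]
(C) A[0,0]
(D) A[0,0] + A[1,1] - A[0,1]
B

A[0,0] + A[1,1] is the trace of A. By the cyclic property of the trace, tr(P^(-1)AP) = tr(APP^(-1)) = tr(A), so it is the same for every matrix similar to A.

The other combinations are not similarity invariants. For example, take P = [[1, 1], [0, 1]] (det P = 1), so P^(-1) = [[1, -1], [0, 1]] and
B = P^(-1)AP = [[-1, -1], [-1, -4]].
Evaluating each option on A and on B:
(A) A[0,1] + A[1,0]: -4 for A, -2 for B -> changes
(B) A[0,0] + A[1,1]: -5 for A, -5 for B -> unchanged
(C) A[0,0]: -2 for A, -1 for B -> changes
(D) A[0,0] + A[1,1] - A[0,1]: -2 for A, -4 for B -> changes

Only (B) A[0,0] + A[1,1] = -5 survives (and it does so for every P, not just this one), so it is the invariant.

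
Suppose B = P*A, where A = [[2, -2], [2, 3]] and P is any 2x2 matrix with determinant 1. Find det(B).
10

By the multiplicative property of determinants, det(B) = det(P*A) = det(P) * det(A) = det(A),
so the determinant is invariant under multiplication by any determinant-1 matrix; we just need det(A).

det(A) = (2)(3) - (-2)(2) = 6 - (-4) = 10

Therefore det(B) = 1 * 10 = 10.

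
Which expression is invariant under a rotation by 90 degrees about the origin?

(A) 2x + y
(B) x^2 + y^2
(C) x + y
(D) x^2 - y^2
B

A rotation by 90 degrees sends (x, y) to (-y, x).
Substitute the transformed coordinates into each option and compare with the original:
(A) 2x + y  ->  2(-y) + (x) = x - 2y   [differs from 2x + y: not invariant]
(B) x^2 + y^2  ->  (-y)^2 + (x)^2 = x^2 + y^2   [equals x^2 + y^2: invariant]
(C) x + y  ->  (-y) + (x) = x - y   [differs from x + y: not invariant]
(D) x^2 - y^2  ->  (-y)^2 - (x)^2 = -x^2 + y^2   [differs from x^2 - y^2: not invariant]

Only option (B), x^2 + y^2, is unchanged by the transformation.
Geometrically, x^2 + y^2 is the squared distance from the origin, which every rotation about the origin preserves.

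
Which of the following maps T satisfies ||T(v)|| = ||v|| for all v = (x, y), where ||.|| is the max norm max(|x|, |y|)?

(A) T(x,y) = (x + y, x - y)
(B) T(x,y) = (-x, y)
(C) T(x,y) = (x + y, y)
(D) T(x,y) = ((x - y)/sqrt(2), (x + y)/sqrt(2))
B

A transformation preserves a norm if ||T(v)|| = ||v|| for every v; a single vector where the norm changes rules an option out.

(A) T(x,y) = (x + y, x - y): v = (1, 1) has norm max(|1|, |1|) = 1, but T(v) = (2, 0) has norm 2 -- not preserved.
(B) T(x,y) = (-x, y): preserves the norm -- it only permutes the coordinates and/or flips signs, which leaves max(|x|, |y|) unchanged.
(C) T(x,y) = (x + y, y): v = (1, 1) has norm max(|1|, |1|) = 1, but T(v) = (2, 1) has norm 2 -- not preserved.
(D) T(x,y) = ((x - y)/sqrt(2), (x + y)/sqrt(2)): v = (1, 0) has norm max(|1|, |0|) = 1, but T(v) = (sqrt(2)/2, sqrt(2)/2) has norm sqrt(2)/2 -- not preserved.

Therefore the answer is (B).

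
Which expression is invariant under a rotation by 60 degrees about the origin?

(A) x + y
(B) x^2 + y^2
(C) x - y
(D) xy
B

A rotation by 60 degrees sends (x, y) to (x/2 - sqrt(3)y/2, sqrt(3)x/2 + y/2).
Substitute the transformed coordinates into each option and compare with the original:
(A) x + y  ->  (x/2 - sqrt(3)y/2) + (sqrt(3)x/2 + y/2) = x/2 + sqrt(3)x/2 - sqrt(3)y/2 + y/2   [differs from x + y: not invariant]
(B) x^2 + y^2  ->  (x/2 - sqrt(3)y/2)^2 + (sqrt(3)x/2 + y/2)^2 = x^2 + y^2   [equals x^2 + y^2: invariant]
(C) x - y  ->  (x/2 - sqrt(3)y/2) - (sqrt(3)x/2 + y/2) = -sqrt(3)x/2 + x/2 - sqrt(3)y/2 - y/2   [differs from x - y: not invariant]
(D) xy  ->  (x/2 - sqrt(3)y/2)(sqrt(3)x/2 + y/2) = sqrt(3)x^2/4 - xy/2 - sqrt(3)y^2/4   [differs from xy: not invariant]

Only option (B), x^2 + y^2, is unchanged by the transformation.
Geometrically, x^2 + y^2 is the squared distance from the origin, which every rotation about the origin preserves.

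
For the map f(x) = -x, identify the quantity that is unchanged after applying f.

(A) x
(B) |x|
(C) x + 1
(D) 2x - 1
B

For f(x) = -x:
Applying f replaces x by -x. Since |-x| = |x|, the absolute value is unchanged by f, whereas x -> -x, 2x - 1 -> -2x - 1 and x + 1 -> -x + 1 all change.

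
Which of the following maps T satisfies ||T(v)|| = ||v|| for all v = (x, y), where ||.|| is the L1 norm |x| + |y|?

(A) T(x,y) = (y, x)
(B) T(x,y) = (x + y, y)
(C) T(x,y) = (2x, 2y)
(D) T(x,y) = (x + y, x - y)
A

A transformation preserves a norm if ||T(v)|| = ||v|| for every v; a single vector where the norm changes rules an option out.

(A) T(x,y) = (y, x): preserves the norm -- it only permutes the coordinates and/or flips signs, which leaves |x| + |y| unchanged.
(B) T(x,y) = (x + y, y): v = (0, 1) has norm |0| + |1| = 1, but T(v) = (1, 1) has norm 2 -- not preserved.
(C) T(x,y) = (2x, 2y): v = (1, 0) has norm |1| + |0| = 1, but T(v) = (2, 0) has norm 2 -- not preserved.
(D) T(x,y) = (x + y, x - y): v = (1, 0) has norm |1| + |0| = 1, but T(v) = (1, 1) has norm 2 -- not preserved.

Therefore the answer is (A).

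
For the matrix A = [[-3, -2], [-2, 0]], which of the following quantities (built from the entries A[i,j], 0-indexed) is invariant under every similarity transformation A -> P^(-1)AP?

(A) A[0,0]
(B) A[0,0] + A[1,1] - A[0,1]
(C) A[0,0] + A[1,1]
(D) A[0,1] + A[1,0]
C

A[0,0] + A[1,1] is the trace of A. By the cyclic property of the trace, tr(P^(-1)AP) = tr(APP^(-1)) = tr(A), so it is the same for every matrix similar to A.

The other combinations are not similarity invariants. For example, take P = [[1, -1], [0, 1]] (det P = 1), so P^(-1) = [[1, 1], [0, 1]] and
B = P^(-1)AP = [[-5, 3], [-2, 2]].
Evaluating each option on A and on B:
(A) A[0,0]: -3 for A, -5 for B -> changes
(B) A[0,0] + A[1,1] - A[0,1]: -1 for A, -6 for B -> changes
(C) A[0,0] + A[1,1]: -3 for A, -3 for B -> unchanged
(D) A[0,1] + A[1,0]: -4 for A, 1 for B -> changes

Only (C) A[0,0] + A[1,1] = -3 survives (and it does so for every P, not just this one), so it is the invariant.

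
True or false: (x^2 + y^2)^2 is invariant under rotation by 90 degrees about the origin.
True

Applying rotation by 90 degrees: x' = x*cos(90 degrees) - y*sin(90 degrees) = -y, y' = x*sin(90 degrees) + y*cos(90 degrees) = x

Substituting into (x^2 + y^2)^2:
((-y)^2 + (x)^2)^2
= x^4 + 2x^2y^2 + y^4 = (x^2 + y^2)^2

This equals the original expression (x^2 + y^2)^2, so it IS invariant.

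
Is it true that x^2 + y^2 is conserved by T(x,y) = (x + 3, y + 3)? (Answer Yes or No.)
No

Substitute T(x,y) = (x + 3, y + 3) into the expression and compare with the original.

Original: x^2 + y^2
After applying T: (x + 3)^2 + (y + 3)^2 = x^2 + 6x + y^2 + 6y + 18

This differs from the original x^2 + y^2 (difference: 6x + 6y + 18), so the expression is NOT invariant.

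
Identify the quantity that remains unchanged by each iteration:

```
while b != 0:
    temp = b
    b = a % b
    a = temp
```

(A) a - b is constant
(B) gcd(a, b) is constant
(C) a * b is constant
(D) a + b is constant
B

A loop invariant must hold before the first iteration and be re-established by every execution of the body.

(B) gcd(a, b) is constant: One iteration replaces (a, b) by (b, a mod b). Since a mod b = a - q*b for an integer q, any common divisor of a and b divides b and a mod b, and conversely; hence gcd(b, a mod b) = gcd(a, b). For instance (30, 11) -> (11, 8) keeps gcd = 1. At exit b = 0 and a = gcd of the original inputs.

The other options fail:
(A) a - b is constant: e.g. (a, b) = (30, 11) -> (11, 8): the difference goes from 19 to 3.
(C) a * b is constant: e.g. (a, b) = (30, 11) -> (11, 8): the product goes from 330 to 88.
(D) a + b is constant: e.g. (a, b) = (30, 11) -> (11, 8): the sum goes from 41 to 19.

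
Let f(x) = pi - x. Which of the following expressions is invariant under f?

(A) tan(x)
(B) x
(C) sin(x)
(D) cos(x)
C

For f(x) = pi - x:
sin(pi - x) = sin(x), so sine is invariant under this transformation.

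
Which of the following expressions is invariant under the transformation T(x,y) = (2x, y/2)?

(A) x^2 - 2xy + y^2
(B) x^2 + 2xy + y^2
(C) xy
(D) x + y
C

An expression E(x,y) is invariant under T if E(T(x,y)) = E(x,y). Here T(x,y) = (2x, y/2).
Substitute the transformed coordinates into each option and compare with the original:
(A) x^2 - 2xy + y^2  ->  (2x)^2 - 2(2x)(y/2) + (y/2)^2 = 4x^2 - 2xy + y^2/4   [differs from x^2 - 2xy + y^2: not invariant]
(B) x^2 + 2xy + y^2  ->  (2x)^2 + 2(2x)(y/2) + (y/2)^2 = 4x^2 + 2xy + y^2/4   [differs from x^2 + 2xy + y^2: not invariant]
(C) xy  ->  (2x)(y/2) = xy   [equals xy: invariant]
(D) x + y  ->  (2x) + (y/2) = 2x + y/2   [differs from x + y: not invariant]

Only option (C), xy, is unchanged by the transformation.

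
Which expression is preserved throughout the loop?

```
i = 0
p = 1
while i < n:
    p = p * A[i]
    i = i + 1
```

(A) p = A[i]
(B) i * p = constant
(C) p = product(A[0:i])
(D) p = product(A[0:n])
C

A loop invariant must hold before the first iteration and be re-established by every execution of the body.

(C) p = product(A[0:i]): Initially i = 0 and p = 1 = product of the empty slice A[0:0]. If p = product(A[0:i]) holds at the top of an iteration, the body sets p to product(A[0:i]) * A[i] = product(A[0:i+1]) and then i to i+1, so the property is restored. At exit i = n, giving p = product(A[0:n]).

The other options fail:
(A) p = A[i]: after the first iteration p = A[0] but i = 1; in general p is a product of several elements, not a single one.
(B) i * p = constant: initially i * p = 0, but after one iteration it is 1 * A[0], which is nonzero in general.
(D) p = product(A[0:n]): false before the loop (p = 1, not the full product) -- it only becomes true at exit.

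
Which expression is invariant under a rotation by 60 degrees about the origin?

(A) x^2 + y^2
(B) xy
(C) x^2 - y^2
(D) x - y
A

A rotation by 60 degrees sends (x, y) to (x/2 - sqrt(3)y/2, sqrt(3)x/2 + y/2).
Substitute the transformed coordinates into each option and compare with the original:
(A) x^2 + y^2  ->  (x/2 - sqrt(3)y/2)^2 + (sqrt(3)x/2 + y/2)^2 = x^2 + y^2   [equals x^2 + y^2: invariant]
(B) xy  ->  (x/2 - sqrt(3)y/2)(sqrt(3)x/2 + y/2) = sqrt(3)x^2/4 - xy/2 - sqrt(3)y^2/4   [differs from xy: not invariant]
(C) x^2 - y^2  ->  (x/2 - sqrt(3)y/2)^2 - (sqrt(3)x/2 + y/2)^2 = -x^2/2 - sqrt(3)xy + y^2/2   [differs from x^2 - y^2: not invariant]
(D) x - y  ->  (x/2 - sqrt(3)y/2) - (sqrt(3)x/2 + y/2) = -sqrt(3)x/2 + x/2 - sqrt(3)y/2 - y/2   [differs from x - y: not invariant]

Only option (A), x^2 + y^2, is unchanged by the transformation.
Geometrically, x^2 + y^2 is the squared distance from the origin, which every rotation about the origin preserves.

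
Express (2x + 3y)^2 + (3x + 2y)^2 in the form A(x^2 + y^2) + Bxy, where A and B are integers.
13(x^2 + y^2) + 24xy

Expanding: (2x + 3y)^2 = 4x^2 + 12xy + 9y^2
(3x + 2y)^2 = 9x^2 + 12xy + 4y^2
Sum = (4+9)(x^2+y^2) + 24xy = 13(x^2 + y^2) + 24xy
This is symmetric in x and y.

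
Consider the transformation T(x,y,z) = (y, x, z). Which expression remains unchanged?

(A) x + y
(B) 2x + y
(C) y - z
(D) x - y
A

Apply T(x,y,z) = (y, x, z) to each option, i.e. replace (x, y, z) by the transformed coordinates.
Substitute the transformed coordinates into each option and compare with the original:
(A) x + y  ->  (y) + (x) = x + y   [equals x + y: invariant]
(B) 2x + y  ->  2(y) + (x) = x + 2y   [differs from 2x + y: not invariant]
(C) y - z  ->  (x) - (z) = x - z   [differs from y - z: not invariant]
(D) x - y  ->  (y) - (x) = -x + y   [differs from x - y: not invariant]

Only option (A), x + y, is unchanged by the transformation.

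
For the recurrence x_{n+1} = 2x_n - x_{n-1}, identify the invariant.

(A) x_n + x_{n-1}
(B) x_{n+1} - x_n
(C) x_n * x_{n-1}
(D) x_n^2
B

For the recurrence x_{n+1} = 2x_n - x_{n-1}:

If x_{n+1} = 2x_n - x_{n-1}, then:
x_{n+1} - x_n = x_n - x_{n-1}
The first difference is constant throughout the sequence.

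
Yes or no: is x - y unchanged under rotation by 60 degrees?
No

Applying rotation by 60 degrees: x' = x*cos(60 degrees) - y*sin(60 degrees) = x/2 - sqrt(3)y/2, y' = x*sin(60 degrees) + y*cos(60 degrees) = sqrt(3)x/2 + y/2

Substituting into x - y:
(x/2 - sqrt(3)y/2) - (sqrt(3)x/2 + y/2)
= -sqrt(3)x/2 + x/2 - sqrt(3)y/2 - y/2

This differs from the original expression x - y, so it is NOT invariant.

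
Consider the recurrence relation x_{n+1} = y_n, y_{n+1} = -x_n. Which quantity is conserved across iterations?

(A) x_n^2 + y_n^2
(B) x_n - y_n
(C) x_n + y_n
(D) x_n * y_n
A

For the recurrence x_{n+1} = y_n, y_{n+1} = -x_n:

x_{n+1}^2 + y_{n+1}^2 = y_n^2 + (-x_n)^2 = x_n^2 + y_n^2
The sum of squares is conserved (like energy in a harmonic oscillator).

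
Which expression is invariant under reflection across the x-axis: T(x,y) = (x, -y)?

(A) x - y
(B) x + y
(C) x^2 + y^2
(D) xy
C

The map is reflection across the x-axis: T(x,y) = (x, -y).
Substitute the transformed coordinates into each option and compare with the original:
(A) x - y  ->  (x) - (-y) = x + y   [differs from x - y: not invariant]
(B) x + y  ->  (x) + (-y) = x - y   [differs from x + y: not invariant]
(C) x^2 + y^2  ->  (x)^2 + (-y)^2 = x^2 + y^2   [equals x^2 + y^2: invariant]
(D) xy  ->  (x)(-y) = -xy   [differs from xy: not invariant]

Only option (C), x^2 + y^2, is unchanged by the transformation.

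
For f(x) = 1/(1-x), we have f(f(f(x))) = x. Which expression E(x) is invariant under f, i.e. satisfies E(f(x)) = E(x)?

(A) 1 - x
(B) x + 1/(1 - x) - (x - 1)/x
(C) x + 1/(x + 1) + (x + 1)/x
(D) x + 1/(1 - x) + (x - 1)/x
D

Replace x by f(x) = 1/(1 - x) in each option and simplify. As a quick numerical cross-check, also compare E(4) with E(f(4)) = E(-1/3).

(A) 1 - x  ->  1 - (1/(1 - x)) = x/(x - 1); check: E(4) = -3 but E(-1/3) = 4/3.   [not invariant]
(B) x + 1/(1 - x) - (x - 1)/x  ->  (1/(1 - x)) + 1/(1 - (1/(1 - x))) - ((1/(1 - x)) - 1)/(1/(1 - x)) = (x^2(1 - x) - x + (x - 1)^2)/(x(x - 1)); check: E(4) = 35/12 but E(-1/3) = -43/12.   [not invariant]
(C) x + 1/(x + 1) + (x + 1)/x  ->  (1/(1 - x)) + 1/((1/(1 - x)) + 1) + ((1/(1 - x)) + 1)/(1/(1 - x)) = (-x^3 + 6x^2 - 11x + 7)/(x^2 - 3x + 2); check: E(4) = 109/20 but E(-1/3) = -5/6.   [not invariant]
(D) x + 1/(1 - x) + (x - 1)/x  ->  (1/(1 - x)) + 1/(1 - (1/(1 - x))) + ((1/(1 - x)) - 1)/(1/(1 - x)), which simplifies back to x + 1/(1 - x) + (x - 1)/x; check: E(4) = 53/12, E(-1/3) = 53/12.   [invariant]

Only (D) is unchanged. Indeed f(f(x)) = 1/(1 - 1/(1-x)) = (1-x)/(-x) = (x-1)/x, so E(x) = x + f(x) + f(f(x)) is the sum over the whole 3-cycle; applying f just permutes the three terms cyclically (x -> f(x) -> f(f(x)) -> x), leaving the sum unchanged.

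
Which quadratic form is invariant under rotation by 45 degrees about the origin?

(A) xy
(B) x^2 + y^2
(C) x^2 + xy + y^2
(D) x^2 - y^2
B

Rotation by 45 degrees sends (x, y) to (sqrt(2)x/2 - sqrt(2)y/2, sqrt(2)x/2 + sqrt(2)y/2).
Substitute the transformed coordinates into each option and compare with the original:
(A) xy  ->  (sqrt(2)x/2 - sqrt(2)y/2)(sqrt(2)x/2 + sqrt(2)y/2) = x^2/2 - y^2/2   [differs from xy: not invariant]
(B) x^2 + y^2  ->  (sqrt(2)x/2 - sqrt(2)y/2)^2 + (sqrt(2)x/2 + sqrt(2)y/2)^2 = x^2 + y^2   [equals x^2 + y^2: invariant]
(C) x^2 + xy + y^2  ->  (sqrt(2)x/2 - sqrt(2)y/2)^2 + (sqrt(2)x/2 - sqrt(2)y/2)(sqrt(2)x/2 + sqrt(2)y/2) + (sqrt(2)x/2 + sqrt(2)y/2)^2 = 3x^2/2 + y^2/2   [differs from x^2 + xy + y^2: not invariant]
(D) x^2 - y^2  ->  (sqrt(2)x/2 - sqrt(2)y/2)^2 - (sqrt(2)x/2 + sqrt(2)y/2)^2 = -2xy   [differs from x^2 - y^2: not invariant]

Only option (B), x^2 + y^2, is unchanged by the transformation.
x^2 + y^2 is the squared distance from the origin, which rotations preserve.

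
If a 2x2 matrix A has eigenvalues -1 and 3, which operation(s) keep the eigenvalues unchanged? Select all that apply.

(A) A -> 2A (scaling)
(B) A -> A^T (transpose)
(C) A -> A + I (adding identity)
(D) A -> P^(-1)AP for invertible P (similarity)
B and D

Eigenvalues are preserved by:
1. Similarity transformations: A -> P^(-1)AP (same characteristic polynomial)
2. Transpose: A^T has the same eigenvalues as A

Eigenvalues are NOT preserved by:
- Adding identity: eigenvalues become -1+1, 3+1
- Scaling: eigenvalues become -2, 6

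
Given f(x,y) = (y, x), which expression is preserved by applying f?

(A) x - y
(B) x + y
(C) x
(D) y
B

For f(x,y) = (y, x):
After applying f: x' = y, y' = x. So x' + y' = y + x = x + y.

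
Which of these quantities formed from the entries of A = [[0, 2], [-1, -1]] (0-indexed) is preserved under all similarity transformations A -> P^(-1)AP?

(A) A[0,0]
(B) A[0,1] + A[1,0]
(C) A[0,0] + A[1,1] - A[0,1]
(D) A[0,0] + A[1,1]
D

A[0,0] + A[1,1] is the trace of A. By the cyclic property of the trace, tr(P^(-1)AP) = tr(APP^(-1)) = tr(A), so it is the same for every matrix similar to A.

The other combinations are not similarity invariants. For example, take P = [[1, 2], [0, 1]] (det P = 1), so P^(-1) = [[1, -2], [0, 1]] and
B = P^(-1)AP = [[2, 8], [-1, -3]].
Evaluating each option on A and on B:
(A) A[0,0]: 0 for A, 2 for B -> changes
(B) A[0,1] + A[1,0]: 1 for A, 7 for B -> changes
(C) A[0,0] + A[1,1] - A[0,1]: -3 for A, -9 for B -> changes
(D) A[0,0] + A[1,1]: -1 for A, -1 for B -> unchanged

Only (D) A[0,0] + A[1,1] = -1 survives (and it does so for every P, not just this one), so it is the invariant.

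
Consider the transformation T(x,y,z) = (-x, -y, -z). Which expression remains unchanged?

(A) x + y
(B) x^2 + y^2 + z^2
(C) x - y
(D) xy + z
B

Apply T(x,y,z) = (-x, -y, -z) to each option, i.e. replace (x, y, z) by the transformed coordinates.
Substitute the transformed coordinates into each option and compare with the original:
(A) x + y  ->  (-x) + (-y) = -x - y   [differs from x + y: not invariant]
(B) x^2 + y^2 + z^2  ->  (-x)^2 + (-y)^2 + (-z)^2 = x^2 + y^2 + z^2   [equals x^2 + y^2 + z^2: invariant]
(C) x - y  ->  (-x) - (-y) = -x + y   [differs from x - y: not invariant]
(D) xy + z  ->  (-x)(-y) + (-z) = xy - z   [differs from xy + z: not invariant]

Only option (B), x^2 + y^2 + z^2, is unchanged by the transformation.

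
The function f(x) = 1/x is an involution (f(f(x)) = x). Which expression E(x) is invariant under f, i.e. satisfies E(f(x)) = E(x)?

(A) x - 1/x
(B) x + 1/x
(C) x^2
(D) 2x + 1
B

Replace x by f(x) = 1/x in each option and simplify. As a quick numerical cross-check, also compare E(4) with E(f(4)) = E(1/4).

(A) x - 1/x  ->  (1/x) - 1/(1/x) = -x + 1/x; check: E(4) = 15/4 but E(1/4) = -15/4.   [not invariant]
(B) x + 1/x  ->  (1/x) + 1/(1/x), which simplifies back to x + 1/x; check: E(4) = 17/4, E(1/4) = 17/4.   [invariant]
(C) x^2  ->  (1/x)^2 = x^(-2); check: E(4) = 16 but E(1/4) = 1/16.   [not invariant]
(D) 2x + 1  ->  2(1/x) + 1 = (x + 2)/x; check: E(4) = 9 but E(1/4) = 3/2.   [not invariant]

Only (B) is unchanged. E is symmetric under swapping x with f(x) = 1/x, which is exactly what an involution does.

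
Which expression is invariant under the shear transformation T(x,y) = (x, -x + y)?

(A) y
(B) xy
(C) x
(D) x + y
C

Under the shear T(x,y) = (x, -x + y):
Substitute the transformed coordinates into each option and compare with the original:
(A) y  ->  (-x + y) = -x + y   [differs from y: not invariant]
(B) xy  ->  (x)(-x + y) = -x^2 + xy   [differs from xy: not invariant]
(C) x  ->  (x) = x   [equals x: invariant]
(D) x + y  ->  (x) + (-x + y) = y   [differs from x + y: not invariant]

Only option (C), x, is unchanged by the transformation.
A vertical shear moves points parallel to the y-axis, so the x-coordinate (and any function of x alone) is unchanged.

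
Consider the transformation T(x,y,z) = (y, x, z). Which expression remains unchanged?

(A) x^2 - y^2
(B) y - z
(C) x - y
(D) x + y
D

Apply T(x,y,z) = (y, x, z) to each option, i.e. replace (x, y, z) by the transformed coordinates.
Substitute the transformed coordinates into each option and compare with the original:
(A) x^2 - y^2  ->  (y)^2 - (x)^2 = -x^2 + y^2   [differs from x^2 - y^2: not invariant]
(B) y - z  ->  (x) - (z) = x - z   [differs from y - z: not invariant]
(C) x - y  ->  (y) - (x) = -x + y   [differs from x - y: not invariant]
(D) x + y  ->  (y) + (x) = x + y   [equals x + y: invariant]

Only option (D), x + y, is unchanged by the transformation.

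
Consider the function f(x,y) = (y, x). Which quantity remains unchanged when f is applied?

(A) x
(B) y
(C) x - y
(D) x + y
D

For f(x,y) = (y, x):
After applying f: x' = y, y' = x. So x' + y' = y + x = x + y.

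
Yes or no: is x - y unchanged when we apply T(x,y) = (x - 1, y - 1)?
Yes

Substitute T(x,y) = (x - 1, y - 1) into the expression and compare with the original.

Original: x - y
After applying T: (x - 1) - (y - 1) = x - y

This is identical to the original x - y, so the expression is invariant.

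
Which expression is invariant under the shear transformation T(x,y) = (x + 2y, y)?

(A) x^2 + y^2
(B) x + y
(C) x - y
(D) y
D

Under the shear T(x,y) = (x + 2y, y):
Substitute the transformed coordinates into each option and compare with the original:
(A) x^2 + y^2  ->  (x + 2y)^2 + (y)^2 = x^2 + 4xy + 5y^2   [differs from x^2 + y^2: not invariant]
(B) x + y  ->  (x + 2y) + (y) = x + 3y   [differs from x + y: not invariant]
(C) x - y  ->  (x + 2y) - (y) = x + y   [differs from x - y: not invariant]
(D) y  ->  (y) = y   [equals y: invariant]

Only option (D), y, is unchanged by the transformation.
A horizontal shear moves points parallel to the x-axis, so the y-coordinate (and any function of y alone) is unchanged.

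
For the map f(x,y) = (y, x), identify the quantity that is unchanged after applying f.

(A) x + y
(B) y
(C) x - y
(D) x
A

For f(x,y) = (y, x):
After applying f: x' = y, y' = x. So x' + y' = y + x = x + y.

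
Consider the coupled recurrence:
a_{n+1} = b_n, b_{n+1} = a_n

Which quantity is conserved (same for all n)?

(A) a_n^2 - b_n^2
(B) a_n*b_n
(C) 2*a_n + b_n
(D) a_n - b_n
B

Replace a_n by a_{n+1} = b_n and b_n by b_{n+1} = a_n in each option and simplify:
(A) a_n^2 - b_n^2  ->  (b_n)^2 - (a_n)^2 = -a_n^2 + b_n^2   [not conserved]
(B) a_n*b_n  ->  (b_n)*(a_n) = a_n*b_n   [conserved]
(C) 2*a_n + b_n  ->  2*(b_n) + (a_n) = a_n + 2*b_n   [not conserved]
(D) a_n - b_n  ->  (b_n) - (a_n) = -a_n + b_n   [not conserved]

Only (B) a_n*b_n returns to itself after one step, so it is the conserved quantity.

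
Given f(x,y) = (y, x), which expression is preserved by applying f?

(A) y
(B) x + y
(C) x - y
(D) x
B

For f(x,y) = (y, x):
After applying f: x' = y, y' = x. So x' + y' = y + x = x + y.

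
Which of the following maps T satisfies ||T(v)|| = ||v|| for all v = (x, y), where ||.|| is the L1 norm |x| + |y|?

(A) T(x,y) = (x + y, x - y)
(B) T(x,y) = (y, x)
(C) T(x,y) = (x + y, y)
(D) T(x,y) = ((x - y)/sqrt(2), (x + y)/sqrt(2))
B

A transformation preserves a norm if ||T(v)|| = ||v|| for every v; a single vector where the norm changes rules an option out.

(A) T(x,y) = (x + y, x - y): v = (1, 0) has norm |1| + |0| = 1, but T(v) = (1, 1) has norm 2 -- not preserved.
(B) T(x,y) = (y, x): preserves the norm -- it only permutes the coordinates and/or flips signs, which leaves |x| + |y| unchanged.
(C) T(x,y) = (x + y, y): v = (0, 1) has norm |0| + |1| = 1, but T(v) = (1, 1) has norm 2 -- not preserved.
(D) T(x,y) = ((x - y)/sqrt(2), (x + y)/sqrt(2)): v = (1, 0) has norm |1| + |0| = 1, but T(v) = (sqrt(2)/2, sqrt(2)/2) has norm sqrt(2) -- not preserved.

Therefore the answer is (B).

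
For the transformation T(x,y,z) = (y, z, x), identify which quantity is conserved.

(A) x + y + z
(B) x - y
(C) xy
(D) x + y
A

Apply T(x,y,z) = (y, z, x) to each option, i.e. replace (x, y, z) by the transformed coordinates.
Substitute the transformed coordinates into each option and compare with the original:
(A) x + y + z  ->  (y) + (z) + (x) = x + y + z   [equals x + y + z: invariant]
(B) x - y  ->  (y) - (z) = y - z   [differs from x - y: not invariant]
(C) xy  ->  (y)(z) = yz   [differs from xy: not invariant]
(D) x + y  ->  (y) + (z) = y + z   [differs from x + y: not invariant]

Only option (A), x + y + z, is unchanged by the transformation.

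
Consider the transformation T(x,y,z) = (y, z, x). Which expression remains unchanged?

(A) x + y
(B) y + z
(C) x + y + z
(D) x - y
C

Apply T(x,y,z) = (y, z, x) to each option, i.e. replace (x, y, z) by the transformed coordinates.
Substitute the transformed coordinates into each option and compare with the original:
(A) x + y  ->  (y) + (z) = y + z   [differs from x + y: not invariant]
(B) y + z  ->  (z) + (x) = x + z   [differs from y + z: not invariant]
(C) x + y + z  ->  (y) + (z) + (x) = x + y + z   [equals x + y + z: invariant]
(D) x - y  ->  (y) - (z) = y - z   [differs from x - y: not invariant]

Only option (C), x + y + z, is unchanged by the transformation.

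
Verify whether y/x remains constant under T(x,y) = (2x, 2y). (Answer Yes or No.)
Yes

Substitute T(x,y) = (2x, 2y) into the expression and compare with the original.

Original: y/x
After applying T: (2y)/(2x) = y/x

This is identical to the original y/x, so the expression is invariant.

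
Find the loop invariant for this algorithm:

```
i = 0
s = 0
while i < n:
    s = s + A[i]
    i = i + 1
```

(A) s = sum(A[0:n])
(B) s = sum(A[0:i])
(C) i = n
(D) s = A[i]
B

A loop invariant must hold before the first iteration and be re-established by every execution of the body.

(B) s = sum(A[0:i]): Initially i = 0 and s = 0 = sum of the empty slice A[0:0]. If s = sum(A[0:i]) holds at the top of an iteration, the body sets s to sum(A[0:i]) + A[i] = sum(A[0:i+1]) and then i to i+1, so s = sum(A[0:i]) holds again. At exit i = n, giving s = sum(A[0:n]).

The other options fail:
(A) s = sum(A[0:n]): false before the loop (s = 0, not the full sum) -- it only becomes true at exit.
(C) i = n: false initially (i = 0); it is the exit condition, not an invariant.
(D) s = A[i]: after the first iteration s = A[0] but i = 1, so s = A[i] compares s with the wrong element (and fails in general).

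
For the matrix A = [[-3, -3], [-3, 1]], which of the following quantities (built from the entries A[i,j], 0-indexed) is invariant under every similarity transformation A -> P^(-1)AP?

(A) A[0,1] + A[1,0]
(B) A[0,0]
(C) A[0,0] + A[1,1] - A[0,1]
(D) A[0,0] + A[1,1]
D

A[0,0] + A[1,1] is the trace of A. By the cyclic property of the trace, tr(P^(-1)AP) = tr(APP^(-1)) = tr(A), so it is the same for every matrix similar to A.

The other combinations are not similarity invariants. For example, take P = [[2, 1], [1, 1]] (det P = 1), so P^(-1) = [[1, -1], [-1, 2]] and
B = P^(-1)AP = [[-4, -4], [-1, 2]].
Evaluating each option on A and on B:
(A) A[0,1] + A[1,0]: -6 for A, -5 for B -> changes
(B) A[0,0]: -3 for A, -4 for B -> changes
(C) A[0,0] + A[1,1] - A[0,1]: 1 for A, 2 for B -> changes
(D) A[0,0] + A[1,1]: -2 for A, -2 for B -> unchanged

Only (D) A[0,0] + A[1,1] = -2 survives (and it does so for every P, not just this one), so it is the invariant.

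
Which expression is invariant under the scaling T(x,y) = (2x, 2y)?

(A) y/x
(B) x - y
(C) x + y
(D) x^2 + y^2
A

Under the uniform scaling T(x,y) = (2x, 2y):
Substitute the transformed coordinates into each option and compare with the original:
(A) y/x  ->  (2y)/(2x) = y/x   [equals y/x: invariant]
(B) x - y  ->  (2x) - (2y) = 2x - 2y   [differs from x - y: not invariant]
(C) x + y  ->  (2x) + (2y) = 2x + 2y   [differs from x + y: not invariant]
(D) x^2 + y^2  ->  (2x)^2 + (2y)^2 = 4x^2 + 4y^2   [differs from x^2 + y^2: not invariant]

Only option (A), y/x, is unchanged by the transformation.
The common factor 2 cancels in a ratio of coordinates, while sums, products and sums of squares pick up factors of 2 or 4.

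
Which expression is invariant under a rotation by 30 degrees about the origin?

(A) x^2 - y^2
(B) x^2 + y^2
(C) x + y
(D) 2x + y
B

A rotation by 30 degrees sends (x, y) to (sqrt(3)x/2 - y/2, x/2 + sqrt(3)y/2).
Substitute the transformed coordinates into each option and compare with the original:
(A) x^2 - y^2  ->  (sqrt(3)x/2 - y/2)^2 - (x/2 + sqrt(3)y/2)^2 = x^2/2 - sqrt(3)xy - y^2/2   [differs from x^2 - y^2: not invariant]
(B) x^2 + y^2  ->  (sqrt(3)x/2 - y/2)^2 + (x/2 + sqrt(3)y/2)^2 = x^2 + y^2   [equals x^2 + y^2: invariant]
(C) x + y  ->  (sqrt(3)x/2 - y/2) + (x/2 + sqrt(3)y/2) = x/2 + sqrt(3)x/2 - y/2 + sqrt(3)y/2   [differs from x + y: not invariant]
(D) 2x + y  ->  2(sqrt(3)x/2 - y/2) + (x/2 + sqrt(3)y/2) = x/2 + sqrt(3)x - y + sqrt(3)y/2   [differs from 2x + y: not invariant]

Only option (B), x^2 + y^2, is unchanged by the transformation.
Geometrically, x^2 + y^2 is the squared distance from the origin, which every rotation about the origin preserves.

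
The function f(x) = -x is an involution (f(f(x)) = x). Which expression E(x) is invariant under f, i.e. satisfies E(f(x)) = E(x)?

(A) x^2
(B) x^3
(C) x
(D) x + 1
A

Replace x by f(x) = -x in each option and simplify. As a quick numerical cross-check, also compare E(4) with E(f(4)) = E(-4).

(A) x^2  ->  (-x)^2, which simplifies back to x^2; check: E(4) = 16, E(-4) = 16.   [invariant]
(B) x^3  ->  (-x)^3 = -x^3; check: E(4) = 64 but E(-4) = -64.   [not invariant]
(C) x  ->  (-x) = -x; check: E(4) = 4 but E(-4) = -4.   [not invariant]
(D) x + 1  ->  (-x) + 1 = 1 - x; check: E(4) = 5 but E(-4) = -3.   [not invariant]

Only (A) is unchanged. E is symmetric under swapping x with f(x) = -x, which is exactly what an involution does.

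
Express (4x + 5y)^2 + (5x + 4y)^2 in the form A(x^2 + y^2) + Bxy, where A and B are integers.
41(x^2 + y^2) + 80xy

Expanding: (4x + 5y)^2 = 16x^2 + 40xy + 25y^2
(5x + 4y)^2 = 25x^2 + 40xy + 16y^2
Sum = (16+25)(x^2+y^2) + 80xy = 41(x^2 + y^2) + 80xy
This is symmetric in x and y.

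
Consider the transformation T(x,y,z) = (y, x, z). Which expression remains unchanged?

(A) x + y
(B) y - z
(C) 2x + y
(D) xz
A

Apply T(x,y,z) = (y, x, z) to each option, i.e. replace (x, y, z) by the transformed coordinates.
Substitute the transformed coordinates into each option and compare with the original:
(A) x + y  ->  (y) + (x) = x + y   [equals x + y: invariant]
(B) y - z  ->  (x) - (z) = x - z   [differs from y - z: not invariant]
(C) 2x + y  ->  2(y) + (x) = x + 2y   [differs from 2x + y: not invariant]
(D) xz  ->  (y)(z) = yz   [differs from xz: not invariant]

Only option (A), x + y, is unchanged by the transformation.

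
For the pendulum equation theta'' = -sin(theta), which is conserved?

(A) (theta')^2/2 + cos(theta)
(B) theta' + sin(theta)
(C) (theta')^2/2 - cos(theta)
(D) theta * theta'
C

A first integral I satisfies dI/dt = 0 along every solution. Differentiate each option and use the equation of motion:
(A) d/dt[(theta')^2/2 + cos(theta)] = theta' theta'' - sin(theta) theta' = -2 theta' sin(theta), not identically 0
(B) d/dt[theta' + sin(theta)] = theta'' + cos(theta) theta' = -sin(theta) + theta' cos(theta), not identically 0
(C) d/dt[(theta')^2/2 - cos(theta)] = theta' theta'' + sin(theta) theta' = theta'(-sin(theta)) + theta' sin(theta) = 0
(D) d/dt[theta * theta'] = (theta')^2 + theta theta'' = (theta')^2 - theta sin(theta), not identically 0

Only (C) has zero time-derivative. This is the total energy: kinetic (theta')^2/2 plus potential -cos(theta).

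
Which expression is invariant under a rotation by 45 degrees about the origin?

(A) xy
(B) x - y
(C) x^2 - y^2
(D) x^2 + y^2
D

A rotation by 45 degrees sends (x, y) to (sqrt(2)x/2 - sqrt(2)y/2, sqrt(2)x/2 + sqrt(2)y/2).
Substitute the transformed coordinates into each option and compare with the original:
(A) xy  ->  (sqrt(2)x/2 - sqrt(2)y/2)(sqrt(2)x/2 + sqrt(2)y/2) = x^2/2 - y^2/2   [differs from xy: not invariant]
(B) x - y  ->  (sqrt(2)x/2 - sqrt(2)y/2) - (sqrt(2)x/2 + sqrt(2)y/2) = -sqrt(2)y   [differs from x - y: not invariant]
(C) x^2 - y^2  ->  (sqrt(2)x/2 - sqrt(2)y/2)^2 - (sqrt(2)x/2 + sqrt(2)y/2)^2 = -2xy   [differs from x^2 - y^2: not invariant]
(D) x^2 + y^2  ->  (sqrt(2)x/2 - sqrt(2)y/2)^2 + (sqrt(2)x/2 + sqrt(2)y/2)^2 = x^2 + y^2   [equals x^2 + y^2: invariant]

Only option (D), x^2 + y^2, is unchanged by the transformation.
Geometrically, x^2 + y^2 is the squared distance from the origin, which every rotation about the origin preserves.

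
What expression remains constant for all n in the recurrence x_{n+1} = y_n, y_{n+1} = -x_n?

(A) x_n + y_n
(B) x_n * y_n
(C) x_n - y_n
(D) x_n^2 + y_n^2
D

For the recurrence x_{n+1} = y_n, y_{n+1} = -x_n:

x_{n+1}^2 + y_{n+1}^2 = y_n^2 + (-x_n)^2 = x_n^2 + y_n^2
The sum of squares is conserved (like energy in a harmonic oscillator).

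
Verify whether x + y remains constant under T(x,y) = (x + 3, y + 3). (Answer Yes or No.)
No

Substitute T(x,y) = (x + 3, y + 3) into the expression and compare with the original.

Original: x + y
After applying T: (x + 3) + (y + 3) = x + y + 6

This differs from the original x + y (difference: 6), so the expression is NOT invariant.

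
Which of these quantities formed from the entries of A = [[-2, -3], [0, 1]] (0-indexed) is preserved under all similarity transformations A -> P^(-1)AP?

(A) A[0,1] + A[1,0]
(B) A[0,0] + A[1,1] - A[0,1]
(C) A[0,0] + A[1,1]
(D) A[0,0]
C

A[0,0] + A[1,1] is the trace of A. By the cyclic property of the trace, tr(P^(-1)AP) = tr(APP^(-1)) = tr(A), so it is the same for every matrix similar to A.

The other combinations are not similarity invariants. For example, take P = [[2, 1], [1, 1]] (det P = 1), so P^(-1) = [[1, -1], [-1, 2]] and
B = P^(-1)AP = [[-8, -6], [9, 7]].
Evaluating each option on A and on B:
(A) A[0,1] + A[1,0]: -3 for A, 3 for B -> changes
(B) A[0,0] + A[1,1] - A[0,1]: 2 for A, 5 for B -> changes
(C) A[0,0] + A[1,1]: -1 for A, -1 for B -> unchanged
(D) A[0,0]: -2 for A, -8 for B -> changes

Only (C) A[0,0] + A[1,1] = -1 survives (and it does so for every P, not just this one), so it is the invariant.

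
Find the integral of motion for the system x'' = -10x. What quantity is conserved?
E = (x')^2 + 10x^2

Multiply the equation by x':
x' * x'' = -10x * x'
The left side is d/dt[(x')^2/2] and the right side is d/dt[-10x^2/2], so
d/dt[(x')^2/2 + 10x^2/2] = 0, i.e. (x')^2/2 + 10x^2/2 = constant.
Multiplying by 2, the integral of motion is E = (x')^2 + 10x^2.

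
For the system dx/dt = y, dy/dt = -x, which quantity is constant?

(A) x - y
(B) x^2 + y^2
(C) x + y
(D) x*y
B

A first integral I satisfies dI/dt = 0 along every solution. Differentiate each option and use the equation of motion:
(A) d/dt[x - y] = y - (-x) = x + y, not identically 0
(B) d/dt[x^2 + y^2] = 2x*dx/dt + 2y*dy/dt = 2x*y + 2y*(-x) = 0
(C) d/dt[x + y] = y + (-x) = y - x, not identically 0
(D) d/dt[x*y] = (dx/dt)y + x(dy/dt) = y^2 - x^2, not identically 0

Only (B) has zero time-derivative. So x^2 + y^2 (the squared radius; trajectories are circles) is the conserved quantity.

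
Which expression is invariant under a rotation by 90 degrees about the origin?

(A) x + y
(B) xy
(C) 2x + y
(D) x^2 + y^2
D

A rotation by 90 degrees sends (x, y) to (-y, x).
Substitute the transformed coordinates into each option and compare with the original:
(A) x + y  ->  (-y) + (x) = x - y   [differs from x + y: not invariant]
(B) xy  ->  (-y)(x) = -xy   [differs from xy: not invariant]
(C) 2x + y  ->  2(-y) + (x) = x - 2y   [differs from 2x + y: not invariant]
(D) x^2 + y^2  ->  (-y)^2 + (x)^2 = x^2 + y^2   [equals x^2 + y^2: invariant]

Only option (D), x^2 + y^2, is unchanged by the transformation.
Geometrically, x^2 + y^2 is the squared distance from the origin, which every rotation about the origin preserves.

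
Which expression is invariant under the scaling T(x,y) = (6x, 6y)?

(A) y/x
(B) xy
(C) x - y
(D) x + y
A

Under the uniform scaling T(x,y) = (6x, 6y):
Substitute the transformed coordinates into each option and compare with the original:
(A) y/x  ->  (6y)/(6x) = y/x   [equals y/x: invariant]
(B) xy  ->  (6x)(6y) = 36xy   [differs from xy: not invariant]
(C) x - y  ->  (6x) - (6y) = 6x - 6y   [differs from x - y: not invariant]
(D) x + y  ->  (6x) + (6y) = 6x + 6y   [differs from x + y: not invariant]

Only option (A), y/x, is unchanged by the transformation.
The common factor 6 cancels in a ratio of coordinates, while sums, products and sums of squares pick up factors of 6 or 36.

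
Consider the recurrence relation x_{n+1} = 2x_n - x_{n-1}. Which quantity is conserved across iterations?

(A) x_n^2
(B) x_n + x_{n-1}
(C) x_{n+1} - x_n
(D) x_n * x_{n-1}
C

For the recurrence x_{n+1} = 2x_n - x_{n-1}:

If x_{n+1} = 2x_n - x_{n-1}, then:
x_{n+1} - x_n = x_n - x_{n-1}
The first difference is constant throughout the sequence.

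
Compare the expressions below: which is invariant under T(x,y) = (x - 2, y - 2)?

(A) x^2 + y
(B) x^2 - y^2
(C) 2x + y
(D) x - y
D

An expression E(x,y) is invariant under T if E(T(x,y)) = E(x,y). Here T(x,y) = (x - 2, y - 2).
Substitute the transformed coordinates into each option and compare with the original:
(A) x^2 + y  ->  (x - 2)^2 + (y - 2) = x^2 - 4x + y + 2   [differs from x^2 + y: not invariant]
(B) x^2 - y^2  ->  (x - 2)^2 - (y - 2)^2 = x^2 - 4x - y^2 + 4y   [differs from x^2 - y^2: not invariant]
(C) 2x + y  ->  2(x - 2) + (y - 2) = 2x + y - 6   [differs from 2x + y: not invariant]
(D) x - y  ->  (x - 2) - (y - 2) = x - y   [equals x - y: invariant]

Only option (D), x - y, is unchanged by the transformation.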